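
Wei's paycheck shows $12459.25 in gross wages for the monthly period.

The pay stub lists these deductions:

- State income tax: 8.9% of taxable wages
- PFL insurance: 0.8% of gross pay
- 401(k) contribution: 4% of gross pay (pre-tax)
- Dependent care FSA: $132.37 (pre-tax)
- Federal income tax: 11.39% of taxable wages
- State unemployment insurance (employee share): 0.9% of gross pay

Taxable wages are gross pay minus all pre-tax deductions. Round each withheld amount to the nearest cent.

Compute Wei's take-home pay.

Dependent care FSA: $132.37
401(k) contribution: $12459.25 × 0.04 = $498.37
Pre-tax total = $132.37 + $498.37 = $630.74
Taxable wages = $12459.25 − $630.74 = $11828.51
State income tax: $11828.51 × 0.089 = $1052.74
Federal income tax: $11828.51 × 0.1139 = $1347.27
State unemployment insurance (employee share): $12459.25 × 0.009 = $112.13
PFL insurance: $12459.25 × 0.008 = $99.67
Total deductions = $132.37 + $498.37 + $1052.74 + $1347.27 + $112.13 + $99.67 = $3242.55
Net pay = $12459.25 − $3242.55 = $9216.70

$9216.70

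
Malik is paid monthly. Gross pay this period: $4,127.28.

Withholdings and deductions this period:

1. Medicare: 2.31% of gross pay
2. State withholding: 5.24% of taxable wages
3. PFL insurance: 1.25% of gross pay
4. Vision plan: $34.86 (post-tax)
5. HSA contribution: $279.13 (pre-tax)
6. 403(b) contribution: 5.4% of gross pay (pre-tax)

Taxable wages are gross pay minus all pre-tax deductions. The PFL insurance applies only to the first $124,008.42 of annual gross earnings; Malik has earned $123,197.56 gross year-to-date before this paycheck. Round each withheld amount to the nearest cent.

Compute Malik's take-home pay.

403(b) contribution: $4,127.28 × 0.054 = $222.87
HSA contribution: $279.13
Pre-tax total = $222.87 + $279.13 = $502.00
Taxable wages = $4,127.28 − $502.00 = $3,625.28
State withholding: $3,625.28 × 0.0524 = $189.96
PFL insurance: only $124,008.42 − $123,197.56 = $810.86 of this check is subject → $810.86 × 0.0125 = $10.14
Medicare: $4,127.28 × 0.0231 = $95.34
Vision plan: $34.86
Total deductions = $222.87 + $279.13 + $189.96 + $10.14 + $95.34 + $34.86 = $832.30
Net pay = $4,127.28 − $832.30 = $3,294.98

$3,294.98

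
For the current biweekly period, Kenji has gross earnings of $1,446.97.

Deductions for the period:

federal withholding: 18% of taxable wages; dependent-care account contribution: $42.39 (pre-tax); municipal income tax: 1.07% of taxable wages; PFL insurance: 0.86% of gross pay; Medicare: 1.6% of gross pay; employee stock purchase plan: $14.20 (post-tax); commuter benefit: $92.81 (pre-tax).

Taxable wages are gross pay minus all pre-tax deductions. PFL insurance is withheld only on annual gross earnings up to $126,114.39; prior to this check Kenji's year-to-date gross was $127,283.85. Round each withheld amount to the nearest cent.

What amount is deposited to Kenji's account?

Commuter benefit: $92.81
Dependent-care account contribution: $42.39
Pre-tax total = $92.81 + $42.39 = $135.20
Taxable wages = $1,446.97 − $135.20 = $1,311.77
Municipal income tax: $1,311.77 × 0.0107 = $14.04
Federal withholding: $1,311.77 × 0.18 = $236.12
Medicare: $1,446.97 × 0.016 = $23.15
PFL insurance: annual cap $126,114.39 already reached (YTD $127,283.85), so $0.00
Employee stock purchase plan: $14.20
Total deductions = $92.81 + $42.39 + $14.04 + $236.12 + $23.15 + $0.00 + $14.20 = $422.71
Net pay = $1,446.97 − $422.71 = $1,024.26

$1,024.26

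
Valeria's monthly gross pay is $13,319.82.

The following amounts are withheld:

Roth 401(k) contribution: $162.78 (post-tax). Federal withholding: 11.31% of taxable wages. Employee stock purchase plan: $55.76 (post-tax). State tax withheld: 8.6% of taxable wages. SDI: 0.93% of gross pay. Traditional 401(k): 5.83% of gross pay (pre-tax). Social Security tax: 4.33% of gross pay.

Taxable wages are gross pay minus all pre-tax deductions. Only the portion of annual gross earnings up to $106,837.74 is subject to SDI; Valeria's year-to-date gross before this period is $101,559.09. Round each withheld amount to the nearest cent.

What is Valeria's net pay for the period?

Traditional 401(k): $13,319.82 × 0.0583 = $776.55
Taxable wages = $13,319.82 − $776.55 = $12,543.27
State tax withheld: $12,543.27 × 0.086 = $1,078.72
Federal withholding: $12,543.27 × 0.1131 = $1,418.64
Social Security tax: $13,319.82 × 0.0433 = $576.75
SDI: only $106,837.74 − $101,559.09 = $5,278.65 of this check is subject → $5,278.65 × 0.0093 = $49.09
Roth 401(k) contribution: $162.78
Employee stock purchase plan: $55.76
Total deductions = $776.55 + $1,078.72 + $1,418.64 + $576.75 + $49.09 + $162.78 + $55.76 = $4,118.29
Net pay = $13,319.82 − $4,118.29 = $9,201.53

$9,201.53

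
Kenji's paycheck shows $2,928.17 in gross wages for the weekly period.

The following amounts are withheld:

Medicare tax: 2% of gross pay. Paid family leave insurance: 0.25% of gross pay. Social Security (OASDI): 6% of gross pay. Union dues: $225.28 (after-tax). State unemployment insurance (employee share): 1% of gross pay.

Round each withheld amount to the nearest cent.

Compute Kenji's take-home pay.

$2,432.04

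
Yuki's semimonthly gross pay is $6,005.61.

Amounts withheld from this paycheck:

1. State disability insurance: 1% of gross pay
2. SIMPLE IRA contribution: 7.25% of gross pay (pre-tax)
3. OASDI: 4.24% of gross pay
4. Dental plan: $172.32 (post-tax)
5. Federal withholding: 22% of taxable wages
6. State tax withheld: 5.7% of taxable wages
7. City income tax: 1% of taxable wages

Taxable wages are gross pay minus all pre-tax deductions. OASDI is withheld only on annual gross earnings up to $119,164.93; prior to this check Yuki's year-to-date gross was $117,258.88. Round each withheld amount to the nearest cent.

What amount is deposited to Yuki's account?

$3,658.36

SIMPLE IRA contribution: $6,005.61 × 0.0725 = $435.41
Taxable wages = $6,005.61 − $435.41 = $5,570.20
City income tax: $5,570.20 × 0.01 = $55.70
State tax withheld: $5,570.20 × 0.057 = $317.50
Federal withholding: $5,570.20 × 0.22 = $1,225.44
OASDI: only $119,164.93 − $117,258.88 = $1,906.05 of this check is subject → $1,906.05 × 0.0424 = $80.82
State disability insurance: $6,005.61 × 0.01 = $60.06
Dental plan: $172.32
Total deductions = $435.41 + $55.70 + $317.50 + $1,225.44 + $80.82 + $60.06 + $172.32 = $2,347.25
Net pay = $6,005.61 − $2,347.25 = $3,658.36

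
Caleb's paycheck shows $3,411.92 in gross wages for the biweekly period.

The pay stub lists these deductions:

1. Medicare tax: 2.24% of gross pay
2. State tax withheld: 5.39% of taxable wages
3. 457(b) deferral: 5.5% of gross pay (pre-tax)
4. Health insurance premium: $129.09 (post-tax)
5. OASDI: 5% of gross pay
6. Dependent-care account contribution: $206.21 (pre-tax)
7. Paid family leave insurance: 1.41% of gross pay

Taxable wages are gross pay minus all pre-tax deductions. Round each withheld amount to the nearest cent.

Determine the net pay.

$2,431.15

Dependent-care account contribution: $206.21
457(b) deferral: $3,411.92 × 0.055 = $187.66
Pre-tax total = $206.21 + $187.66 = $393.87
Taxable wages = $3,411.92 − $393.87 = $3,018.05
State tax withheld: $3,018.05 × 0.0539 = $162.67
Paid family leave insurance: $3,411.92 × 0.0141 = $48.11
Medicare tax: $3,411.92 × 0.0224 = $76.43
OASDI: $3,411.92 × 0.05 = $170.60
Health insurance premium: $129.09
Total deductions = $206.21 + $187.66 + $162.67 + $48.11 + $76.43 + $170.60 + $129.09 = $980.77
Net pay = $3,411.92 − $980.77 = $2,431.15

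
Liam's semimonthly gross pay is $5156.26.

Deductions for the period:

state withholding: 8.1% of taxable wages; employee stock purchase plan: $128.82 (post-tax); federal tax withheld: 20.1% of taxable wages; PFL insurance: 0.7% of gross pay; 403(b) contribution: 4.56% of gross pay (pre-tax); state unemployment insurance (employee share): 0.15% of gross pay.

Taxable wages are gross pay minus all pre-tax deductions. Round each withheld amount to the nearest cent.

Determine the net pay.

403(b) contribution: $5156.26 × 0.0456 = $235.13
Taxable wages = $5156.26 − $235.13 = $4921.13
State withholding: $4921.13 × 0.081 = $398.61
Federal tax withheld: $4921.13 × 0.201 = $989.15
PFL insurance: $5156.26 × 0.007 = $36.09
State unemployment insurance (employee share): $5156.26 × 0.0015 = $7.73
Employee stock purchase plan: $128.82
Total deductions = $235.13 + $398.61 + $989.15 + $36.09 + $7.73 + $128.82 = $1795.53
Net pay = $5156.26 − $1795.53 = $3360.73

$3360.73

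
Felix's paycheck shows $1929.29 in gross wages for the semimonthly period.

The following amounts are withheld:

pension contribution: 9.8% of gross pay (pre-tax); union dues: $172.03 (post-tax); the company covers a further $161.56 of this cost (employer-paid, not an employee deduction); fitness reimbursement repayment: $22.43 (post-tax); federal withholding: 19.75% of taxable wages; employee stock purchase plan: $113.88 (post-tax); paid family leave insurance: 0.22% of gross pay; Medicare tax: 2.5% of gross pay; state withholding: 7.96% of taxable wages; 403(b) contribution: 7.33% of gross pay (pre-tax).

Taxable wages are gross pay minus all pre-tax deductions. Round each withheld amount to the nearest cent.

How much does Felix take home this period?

$794.97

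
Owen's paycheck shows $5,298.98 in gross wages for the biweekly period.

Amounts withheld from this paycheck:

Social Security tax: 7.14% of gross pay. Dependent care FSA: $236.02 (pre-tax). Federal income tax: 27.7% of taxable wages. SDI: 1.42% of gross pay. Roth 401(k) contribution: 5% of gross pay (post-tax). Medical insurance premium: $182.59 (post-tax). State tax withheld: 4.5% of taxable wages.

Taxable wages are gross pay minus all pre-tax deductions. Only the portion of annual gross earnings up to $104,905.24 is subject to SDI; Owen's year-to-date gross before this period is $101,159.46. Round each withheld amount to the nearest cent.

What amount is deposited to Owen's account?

Dependent care FSA: $236.02
Taxable wages = $5,298.98 − $236.02 = $5,062.96
Federal income tax: $5,062.96 × 0.277 = $1,402.44
State tax withheld: $5,062.96 × 0.045 = $227.83
SDI: only $104,905.24 − $101,159.46 = $3,745.78 of this check is subject → $3,745.78 × 0.0142 = $53.19
Social Security tax: $5,298.98 × 0.0714 = $378.35
Medical insurance premium: $182.59
Roth 401(k) contribution: $5,298.98 × 0.05 = $264.95
Total deductions = $236.02 + $1,402.44 + $227.83 + $53.19 + $378.35 + $182.59 + $264.95 = $2,745.37
Net pay = $5,298.98 − $2,745.37 = $2,553.61

$2,553.61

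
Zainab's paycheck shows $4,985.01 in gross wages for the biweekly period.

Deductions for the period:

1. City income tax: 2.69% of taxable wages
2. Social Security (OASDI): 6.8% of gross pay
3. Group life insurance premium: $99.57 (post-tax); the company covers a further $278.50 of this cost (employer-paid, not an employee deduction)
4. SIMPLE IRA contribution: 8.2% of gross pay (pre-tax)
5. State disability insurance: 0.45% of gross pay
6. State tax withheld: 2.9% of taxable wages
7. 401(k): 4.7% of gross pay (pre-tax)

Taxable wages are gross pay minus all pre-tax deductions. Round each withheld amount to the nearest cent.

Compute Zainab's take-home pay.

SIMPLE IRA contribution: $4,985.01 × 0.082 = $408.77
401(k): $4,985.01 × 0.047 = $234.30
Pre-tax total = $408.77 + $234.30 = $643.07
Taxable wages = $4,985.01 − $643.07 = $4,341.94
State tax withheld: $4,341.94 × 0.029 = $125.92
City income tax: $4,341.94 × 0.0269 = $116.80
State disability insurance: $4,985.01 × 0.0045 = $22.43
Social Security (OASDI): $4,985.01 × 0.068 = $338.98
Group life insurance premium: $99.57
(Employer's $278.50 toward group life insurance premium is not withheld from the employee.)
Total deductions = $408.77 + $234.30 + $125.92 + $116.80 + $22.43 + $338.98 + $99.57 = $1,346.77
Net pay = $4,985.01 − $1,346.77 = $3,638.24

$3,638.24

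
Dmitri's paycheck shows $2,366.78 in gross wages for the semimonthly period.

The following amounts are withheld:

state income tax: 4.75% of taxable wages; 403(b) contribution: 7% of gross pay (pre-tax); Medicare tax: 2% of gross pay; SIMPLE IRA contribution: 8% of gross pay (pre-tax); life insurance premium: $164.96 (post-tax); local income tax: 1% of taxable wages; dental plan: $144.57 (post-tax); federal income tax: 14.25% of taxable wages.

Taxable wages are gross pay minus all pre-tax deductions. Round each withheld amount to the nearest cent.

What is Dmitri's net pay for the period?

SIMPLE IRA contribution: $2,366.78 × 0.08 = $189.34
403(b) contribution: $2,366.78 × 0.07 = $165.67
Pre-tax total = $189.34 + $165.67 = $355.01
Taxable wages = $2,366.78 − $355.01 = $2,011.77
Local income tax: $2,011.77 × 0.01 = $20.12
Federal income tax: $2,011.77 × 0.1425 = $286.68
State income tax: $2,011.77 × 0.0475 = $95.56
Medicare tax: $2,366.78 × 0.02 = $47.34
Life insurance premium: $164.96
Dental plan: $144.57
Total deductions = $189.34 + $165.67 + $20.12 + $286.68 + $95.56 + $47.34 + $164.96 + $144.57 = $1,114.24
Net pay = $2,366.78 − $1,114.24 = $1,252.54

$1,252.54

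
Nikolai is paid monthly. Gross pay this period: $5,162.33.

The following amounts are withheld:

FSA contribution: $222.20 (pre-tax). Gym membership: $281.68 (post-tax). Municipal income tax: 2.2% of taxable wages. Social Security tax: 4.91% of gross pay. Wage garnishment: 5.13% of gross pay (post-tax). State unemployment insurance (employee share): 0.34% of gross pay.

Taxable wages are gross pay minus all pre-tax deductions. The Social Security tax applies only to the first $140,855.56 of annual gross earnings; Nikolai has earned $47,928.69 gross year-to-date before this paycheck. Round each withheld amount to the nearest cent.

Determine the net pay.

FSA contribution: $222.20
Taxable wages = $5,162.33 − $222.20 = $4,940.13
Municipal income tax: $4,940.13 × 0.022 = $108.68
State unemployment insurance (employee share): $5,162.33 × 0.0034 = $17.55
Social Security tax: cap not yet reached, full $5,162.33 is subject → $5,162.33 × 0.0491 = $253.47
Wage garnishment: $5,162.33 × 0.0513 = $264.83
Gym membership: $281.68
Total deductions = $222.20 + $108.68 + $17.55 + $253.47 + $264.83 + $281.68 = $1,148.41
Net pay = $5,162.33 − $1,148.41 = $4,013.92

$4,013.92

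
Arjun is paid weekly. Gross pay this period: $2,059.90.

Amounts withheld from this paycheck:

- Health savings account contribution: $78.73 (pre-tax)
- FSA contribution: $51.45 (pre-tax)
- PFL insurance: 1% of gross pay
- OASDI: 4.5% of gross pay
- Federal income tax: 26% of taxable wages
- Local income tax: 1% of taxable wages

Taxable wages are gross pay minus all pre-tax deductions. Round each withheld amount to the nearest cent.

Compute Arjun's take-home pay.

FSA contribution: $51.45
Health savings account contribution: $78.73
Pre-tax total = $51.45 + $78.73 = $130.18
Taxable wages = $2,059.90 − $130.18 = $1,929.72
Federal income tax: $1,929.72 × 0.26 = $501.73
Local income tax: $1,929.72 × 0.01 = $19.30
OASDI: $2,059.90 × 0.045 = $92.70
PFL insurance: $2,059.90 × 0.01 = $20.60
Total deductions = $51.45 + $78.73 + $501.73 + $19.30 + $92.70 + $20.60 = $764.51
Net pay = $2,059.90 − $764.51 = $1,295.39

$1,295.39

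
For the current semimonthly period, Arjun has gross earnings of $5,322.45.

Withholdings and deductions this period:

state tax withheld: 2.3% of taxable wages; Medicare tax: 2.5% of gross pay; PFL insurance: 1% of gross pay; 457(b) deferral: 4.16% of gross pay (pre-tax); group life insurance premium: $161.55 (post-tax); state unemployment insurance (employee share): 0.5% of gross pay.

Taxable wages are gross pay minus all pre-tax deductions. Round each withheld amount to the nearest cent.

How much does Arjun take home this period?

$4,609.28

457(b) deferral: $5,322.45 × 0.0416 = $221.41
Taxable wages = $5,322.45 − $221.41 = $5,101.04
State tax withheld: $5,101.04 × 0.023 = $117.32
PFL insurance: $5,322.45 × 0.01 = $53.22
Medicare tax: $5,322.45 × 0.025 = $133.06
State unemployment insurance (employee share): $5,322.45 × 0.005 = $26.61
Group life insurance premium: $161.55
Total deductions = $221.41 + $117.32 + $53.22 + $133.06 + $26.61 + $161.55 = $713.17
Net pay = $5,322.45 − $713.17 = $4,609.28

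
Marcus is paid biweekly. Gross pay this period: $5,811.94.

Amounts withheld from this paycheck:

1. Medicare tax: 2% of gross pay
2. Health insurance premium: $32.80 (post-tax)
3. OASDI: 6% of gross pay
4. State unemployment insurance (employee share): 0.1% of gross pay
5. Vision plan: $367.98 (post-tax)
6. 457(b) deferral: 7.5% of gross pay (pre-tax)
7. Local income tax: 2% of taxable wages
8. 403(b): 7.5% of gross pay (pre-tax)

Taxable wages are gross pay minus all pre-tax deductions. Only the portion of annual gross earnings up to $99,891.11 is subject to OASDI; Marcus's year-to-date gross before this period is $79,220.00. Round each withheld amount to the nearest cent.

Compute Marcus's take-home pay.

$3,969.79

457(b) deferral: $5,811.94 × 0.075 = $435.90
403(b): $5,811.94 × 0.075 = $435.90
Pre-tax total = $435.90 + $435.90 = $871.80
Taxable wages = $5,811.94 − $871.80 = $4,940.14
Local income tax: $4,940.14 × 0.02 = $98.80
Medicare tax: $5,811.94 × 0.02 = $116.24
OASDI: cap not yet reached, full $5,811.94 is subject → $5,811.94 × 0.06 = $348.72
State unemployment insurance (employee share): $5,811.94 × 0.001 = $5.81
Vision plan: $367.98
Health insurance premium: $32.80
Total deductions = $435.90 + $435.90 + $98.80 + $116.24 + $348.72 + $5.81 + $367.98 + $32.80 = $1,842.15
Net pay = $5,811.94 − $1,842.15 = $3,969.79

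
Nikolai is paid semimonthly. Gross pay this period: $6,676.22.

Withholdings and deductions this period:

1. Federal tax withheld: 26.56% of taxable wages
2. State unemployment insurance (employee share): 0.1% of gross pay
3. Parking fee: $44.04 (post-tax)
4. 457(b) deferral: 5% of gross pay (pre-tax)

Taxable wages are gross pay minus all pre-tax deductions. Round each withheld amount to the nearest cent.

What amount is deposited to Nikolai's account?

$4,607.15

457(b) deferral: $6,676.22 × 0.05 = $333.81
Taxable wages = $6,676.22 − $333.81 = $6,342.41
Federal tax withheld: $6,342.41 × 0.2656 = $1,684.54
State unemployment insurance (employee share): $6,676.22 × 0.001 = $6.68
Parking fee: $44.04
Total deductions = $333.81 + $1,684.54 + $6.68 + $44.04 = $2,069.07
Net pay = $6,676.22 − $2,069.07 = $4,607.15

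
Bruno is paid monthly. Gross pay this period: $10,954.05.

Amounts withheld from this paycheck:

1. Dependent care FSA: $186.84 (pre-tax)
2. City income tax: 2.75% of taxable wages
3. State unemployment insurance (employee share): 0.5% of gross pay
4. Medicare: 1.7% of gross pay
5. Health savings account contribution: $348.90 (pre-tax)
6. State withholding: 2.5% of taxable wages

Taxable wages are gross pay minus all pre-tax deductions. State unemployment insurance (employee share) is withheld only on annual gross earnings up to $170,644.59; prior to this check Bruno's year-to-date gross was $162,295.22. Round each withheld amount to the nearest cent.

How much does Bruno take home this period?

$9,643.38

Dependent care FSA: $186.84
Health savings account contribution: $348.90
Pre-tax total = $186.84 + $348.90 = $535.74
Taxable wages = $10,954.05 − $535.74 = $10,418.31
State withholding: $10,418.31 × 0.025 = $260.46
City income tax: $10,418.31 × 0.0275 = $286.50
State unemployment insurance (employee share): only $170,644.59 − $162,295.22 = $8,349.37 of this check is subject → $8,349.37 × 0.005 = $41.75
Medicare: $10,954.05 × 0.017 = $186.22
Total deductions = $186.84 + $348.90 + $260.46 + $286.50 + $41.75 + $186.22 = $1,310.67
Net pay = $10,954.05 − $1,310.67 = $9,643.38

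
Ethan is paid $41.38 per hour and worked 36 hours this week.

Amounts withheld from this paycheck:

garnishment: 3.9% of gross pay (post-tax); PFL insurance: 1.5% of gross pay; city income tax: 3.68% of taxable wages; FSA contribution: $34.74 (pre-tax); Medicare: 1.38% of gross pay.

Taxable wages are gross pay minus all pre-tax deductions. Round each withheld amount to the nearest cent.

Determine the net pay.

Gross pay: 36 × $41.38 = $1,489.68
FSA contribution: $34.74
Taxable wages = $1,489.68 − $34.74 = $1,454.94
City income tax: $1,454.94 × 0.0368 = $53.54
PFL insurance: $1,489.68 × 0.015 = $22.35
Medicare: $1,489.68 × 0.0138 = $20.56
Garnishment: $1,489.68 × 0.039 = $58.10
Total deductions = $34.74 + $53.54 + $22.35 + $20.56 + $58.10 = $189.29
Net pay = $1,489.68 − $189.29 = $1,300.39

$1,300.39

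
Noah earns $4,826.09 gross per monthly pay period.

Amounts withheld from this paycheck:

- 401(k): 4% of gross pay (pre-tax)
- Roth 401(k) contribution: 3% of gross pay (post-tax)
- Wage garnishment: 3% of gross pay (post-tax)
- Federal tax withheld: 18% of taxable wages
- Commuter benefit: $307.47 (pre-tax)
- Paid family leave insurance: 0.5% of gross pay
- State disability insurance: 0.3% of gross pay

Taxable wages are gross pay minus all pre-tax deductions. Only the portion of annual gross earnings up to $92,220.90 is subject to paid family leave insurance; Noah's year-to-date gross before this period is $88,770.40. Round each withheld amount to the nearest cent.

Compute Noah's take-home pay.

401(k): $4,826.09 × 0.04 = $193.04
Commuter benefit: $307.47
Pre-tax total = $193.04 + $307.47 = $500.51
Taxable wages = $4,826.09 − $500.51 = $4,325.58
Federal tax withheld: $4,325.58 × 0.18 = $778.60
State disability insurance: $4,826.09 × 0.003 = $14.48
Paid family leave insurance: only $92,220.90 − $88,770.40 = $3,450.50 of this check is subject → $3,450.50 × 0.005 = $17.25
Roth 401(k) contribution: $4,826.09 × 0.03 = $144.78
Wage garnishment: $4,826.09 × 0.03 = $144.78
Total deductions = $193.04 + $307.47 + $778.60 + $14.48 + $17.25 + $144.78 + $144.78 = $1,600.40
Net pay = $4,826.09 − $1,600.40 = $3,225.69

$3,225.69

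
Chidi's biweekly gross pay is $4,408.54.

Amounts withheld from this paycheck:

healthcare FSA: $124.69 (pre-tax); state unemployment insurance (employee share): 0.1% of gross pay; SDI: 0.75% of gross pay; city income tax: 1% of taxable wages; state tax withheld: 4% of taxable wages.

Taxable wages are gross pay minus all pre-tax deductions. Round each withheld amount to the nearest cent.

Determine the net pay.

$4,032.19

Healthcare FSA: $124.69
Taxable wages = $4,408.54 − $124.69 = $4,283.85
State tax withheld: $4,283.85 × 0.04 = $171.35
City income tax: $4,283.85 × 0.01 = $42.84
SDI: $4,408.54 × 0.0075 = $33.06
State unemployment insurance (employee share): $4,408.54 × 0.001 = $4.41
Total deductions = $124.69 + $171.35 + $42.84 + $33.06 + $4.41 = $376.35
Net pay = $4,408.54 − $376.35 = $4,032.19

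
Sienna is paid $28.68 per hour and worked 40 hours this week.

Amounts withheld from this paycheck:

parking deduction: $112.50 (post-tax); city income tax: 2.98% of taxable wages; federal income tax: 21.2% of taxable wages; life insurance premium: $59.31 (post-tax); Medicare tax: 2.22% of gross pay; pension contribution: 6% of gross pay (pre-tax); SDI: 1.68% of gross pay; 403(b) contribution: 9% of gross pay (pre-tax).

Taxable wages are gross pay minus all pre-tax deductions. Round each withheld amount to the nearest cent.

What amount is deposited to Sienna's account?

$522.78

Gross pay: 40 × $28.68 = $1,147.20
Pension contribution: $1,147.20 × 0.06 = $68.83
403(b) contribution: $1,147.20 × 0.09 = $103.25
Pre-tax total = $68.83 + $103.25 = $172.08
Taxable wages = $1,147.20 − $172.08 = $975.12
City income tax: $975.12 × 0.0298 = $29.06
Federal income tax: $975.12 × 0.212 = $206.73
Medicare tax: $1,147.20 × 0.0222 = $25.47
SDI: $1,147.20 × 0.0168 = $19.27
Parking deduction: $112.50
Life insurance premium: $59.31
Total deductions = $68.83 + $103.25 + $29.06 + $206.73 + $25.47 + $19.27 + $112.50 + $59.31 = $624.42
Net pay = $1,147.20 − $624.42 = $522.78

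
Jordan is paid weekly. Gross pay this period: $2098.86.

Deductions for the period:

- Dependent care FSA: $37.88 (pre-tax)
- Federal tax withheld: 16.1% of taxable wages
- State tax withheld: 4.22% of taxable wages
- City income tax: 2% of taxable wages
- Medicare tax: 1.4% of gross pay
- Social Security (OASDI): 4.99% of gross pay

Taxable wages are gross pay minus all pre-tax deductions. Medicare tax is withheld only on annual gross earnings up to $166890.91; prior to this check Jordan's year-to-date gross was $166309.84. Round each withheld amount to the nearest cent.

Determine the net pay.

$1488.11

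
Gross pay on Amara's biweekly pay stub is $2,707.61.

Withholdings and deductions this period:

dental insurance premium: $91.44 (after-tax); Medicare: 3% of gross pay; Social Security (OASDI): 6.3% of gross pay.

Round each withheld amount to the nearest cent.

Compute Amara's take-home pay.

$2,364.36

Social Security (OASDI): $2,707.61 × 0.063 = $170.58
Medicare: $2,707.61 × 0.03 = $81.23
Dental insurance premium: $91.44
Total deductions = $170.58 + $81.23 + $91.44 = $343.25
Net pay = $2,707.61 − $343.25 = $2,364.36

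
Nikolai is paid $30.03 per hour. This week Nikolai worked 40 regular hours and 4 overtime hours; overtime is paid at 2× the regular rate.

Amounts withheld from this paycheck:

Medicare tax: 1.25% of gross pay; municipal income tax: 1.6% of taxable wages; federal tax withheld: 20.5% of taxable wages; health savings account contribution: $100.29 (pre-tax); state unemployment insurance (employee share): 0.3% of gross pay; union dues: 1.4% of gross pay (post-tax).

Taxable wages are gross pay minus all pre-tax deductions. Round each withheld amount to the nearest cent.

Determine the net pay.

Regular pay: 40 × $30.03 = $1,201.20
Overtime pay: 4 × $30.03 × 2 = $240.24
Gross pay = $1,201.20 + $240.24 = $1,441.44
Health savings account contribution: $100.29
Taxable wages = $1,441.44 − $100.29 = $1,341.15
Municipal income tax: $1,341.15 × 0.016 = $21.46
Federal tax withheld: $1,341.15 × 0.205 = $274.94
State unemployment insurance (employee share): $1,441.44 × 0.003 = $4.32
Medicare tax: $1,441.44 × 0.0125 = $18.02
Union dues: $1,441.44 × 0.014 = $20.18
Total deductions = $100.29 + $21.46 + $274.94 + $4.32 + $18.02 + $20.18 = $439.21
Net pay = $1,441.44 − $439.21 = $1,002.23

$1,002.23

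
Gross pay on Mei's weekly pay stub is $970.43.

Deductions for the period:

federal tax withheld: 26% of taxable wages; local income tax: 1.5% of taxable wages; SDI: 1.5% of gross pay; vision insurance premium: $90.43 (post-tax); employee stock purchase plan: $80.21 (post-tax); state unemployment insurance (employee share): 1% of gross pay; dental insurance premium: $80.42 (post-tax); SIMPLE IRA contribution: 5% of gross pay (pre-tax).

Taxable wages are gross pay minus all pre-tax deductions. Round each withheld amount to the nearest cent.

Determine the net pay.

$393.06

SIMPLE IRA contribution: $970.43 × 0.05 = $48.52
Taxable wages = $970.43 − $48.52 = $921.91
Federal tax withheld: $921.91 × 0.26 = $239.70
Local income tax: $921.91 × 0.015 = $13.83
SDI: $970.43 × 0.015 = $14.56
State unemployment insurance (employee share): $970.43 × 0.01 = $9.70
Dental insurance premium: $80.42
Vision insurance premium: $90.43
Employee stock purchase plan: $80.21
Total deductions = $48.52 + $239.70 + $13.83 + $14.56 + $9.70 + $80.42 + $90.43 + $80.21 = $577.37
Net pay = $970.43 − $577.37 = $393.06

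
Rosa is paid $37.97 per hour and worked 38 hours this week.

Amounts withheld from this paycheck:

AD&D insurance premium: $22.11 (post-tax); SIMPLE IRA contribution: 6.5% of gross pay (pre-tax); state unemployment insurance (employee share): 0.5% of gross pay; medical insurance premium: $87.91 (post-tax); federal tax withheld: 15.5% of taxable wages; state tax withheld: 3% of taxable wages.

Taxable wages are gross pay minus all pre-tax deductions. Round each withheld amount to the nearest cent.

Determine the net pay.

Gross pay: 38 × $37.97 = $1442.86
SIMPLE IRA contribution: $1442.86 × 0.065 = $93.79
Taxable wages = $1442.86 − $93.79 = $1349.07
Federal tax withheld: $1349.07 × 0.155 = $209.11
State tax withheld: $1349.07 × 0.03 = $40.47
State unemployment insurance (employee share): $1442.86 × 0.005 = $7.21
AD&D insurance premium: $22.11
Medical insurance premium: $87.91
Total deductions = $93.79 + $209.11 + $40.47 + $7.21 + $22.11 + $87.91 = $460.60
Net pay = $1442.86 − $460.60 = $982.26

$982.26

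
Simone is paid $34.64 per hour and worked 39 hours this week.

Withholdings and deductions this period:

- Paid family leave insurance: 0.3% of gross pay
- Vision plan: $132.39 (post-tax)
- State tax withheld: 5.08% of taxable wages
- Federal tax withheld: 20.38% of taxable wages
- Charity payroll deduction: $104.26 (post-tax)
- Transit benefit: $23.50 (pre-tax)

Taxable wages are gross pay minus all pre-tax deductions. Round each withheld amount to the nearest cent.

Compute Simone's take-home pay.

$748.79

Gross pay: 39 × $34.64 = $1,350.96
Transit benefit: $23.50
Taxable wages = $1,350.96 − $23.50 = $1,327.46
Federal tax withheld: $1,327.46 × 0.2038 = $270.54
State tax withheld: $1,327.46 × 0.0508 = $67.43
Paid family leave insurance: $1,350.96 × 0.003 = $4.05
Vision plan: $132.39
Charity payroll deduction: $104.26
Total deductions = $23.50 + $270.54 + $67.43 + $4.05 + $132.39 + $104.26 = $602.17
Net pay = $1,350.96 − $602.17 = $748.79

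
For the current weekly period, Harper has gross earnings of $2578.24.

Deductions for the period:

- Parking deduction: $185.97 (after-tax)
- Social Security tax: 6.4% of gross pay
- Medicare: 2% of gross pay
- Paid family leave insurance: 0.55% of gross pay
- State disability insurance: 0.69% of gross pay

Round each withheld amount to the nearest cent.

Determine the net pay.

Medicare: $2578.24 × 0.02 = $51.56
Paid family leave insurance: $2578.24 × 0.0055 = $14.18
State disability insurance: $2578.24 × 0.0069 = $17.79
Social Security tax: $2578.24 × 0.064 = $165.01
Parking deduction: $185.97
Total deductions = $51.56 + $14.18 + $17.79 + $165.01 + $185.97 = $434.51
Net pay = $2578.24 − $434.51 = $2143.73

$2143.73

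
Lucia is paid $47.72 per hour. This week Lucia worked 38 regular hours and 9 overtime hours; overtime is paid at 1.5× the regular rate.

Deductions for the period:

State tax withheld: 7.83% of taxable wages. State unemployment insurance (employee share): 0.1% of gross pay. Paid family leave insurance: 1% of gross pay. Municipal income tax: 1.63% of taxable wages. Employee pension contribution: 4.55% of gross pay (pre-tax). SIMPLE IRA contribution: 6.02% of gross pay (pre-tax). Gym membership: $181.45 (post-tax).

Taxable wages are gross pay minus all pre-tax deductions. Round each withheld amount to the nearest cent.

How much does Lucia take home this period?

$1,781.41

Regular pay: 38 × $47.72 = $1,813.36
Overtime pay: 9 × $47.72 × 1.5 = $644.22
Gross pay = $1,813.36 + $644.22 = $2,457.58
SIMPLE IRA contribution: $2,457.58 × 0.0602 = $147.95
Employee pension contribution: $2,457.58 × 0.0455 = $111.82
Pre-tax total = $147.95 + $111.82 = $259.77
Taxable wages = $2,457.58 − $259.77 = $2,197.81
Municipal income tax: $2,197.81 × 0.0163 = $35.82
State tax withheld: $2,197.81 × 0.0783 = $172.09
Paid family leave insurance: $2,457.58 × 0.01 = $24.58
State unemployment insurance (employee share): $2,457.58 × 0.001 = $2.46
Gym membership: $181.45
Total deductions = $147.95 + $111.82 + $35.82 + $172.09 + $24.58 + $2.46 + $181.45 = $676.17
Net pay = $2,457.58 − $676.17 = $1,781.41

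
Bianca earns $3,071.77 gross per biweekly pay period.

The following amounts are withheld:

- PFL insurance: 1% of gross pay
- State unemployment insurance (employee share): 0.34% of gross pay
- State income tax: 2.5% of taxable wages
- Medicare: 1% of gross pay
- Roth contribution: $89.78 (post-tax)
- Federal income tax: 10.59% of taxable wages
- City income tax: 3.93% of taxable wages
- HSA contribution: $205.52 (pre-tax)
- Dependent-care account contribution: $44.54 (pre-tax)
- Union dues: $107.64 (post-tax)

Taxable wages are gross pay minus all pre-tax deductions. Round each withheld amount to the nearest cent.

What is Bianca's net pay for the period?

$2,072.16

HSA contribution: $205.52
Dependent-care account contribution: $44.54
Pre-tax total = $205.52 + $44.54 = $250.06
Taxable wages = $3,071.77 − $250.06 = $2,821.71
City income tax: $2,821.71 × 0.0393 = $110.89
Federal income tax: $2,821.71 × 0.1059 = $298.82
State income tax: $2,821.71 × 0.025 = $70.54
Medicare: $3,071.77 × 0.01 = $30.72
State unemployment insurance (employee share): $3,071.77 × 0.0034 = $10.44
PFL insurance: $3,071.77 × 0.01 = $30.72
Union dues: $107.64
Roth contribution: $89.78
Total deductions = $205.52 + $44.54 + $110.89 + $298.82 + $70.54 + $30.72 + $10.44 + $30.72 + $107.64 + $89.78 = $999.61
Net pay = $3,071.77 − $999.61 = $2,072.16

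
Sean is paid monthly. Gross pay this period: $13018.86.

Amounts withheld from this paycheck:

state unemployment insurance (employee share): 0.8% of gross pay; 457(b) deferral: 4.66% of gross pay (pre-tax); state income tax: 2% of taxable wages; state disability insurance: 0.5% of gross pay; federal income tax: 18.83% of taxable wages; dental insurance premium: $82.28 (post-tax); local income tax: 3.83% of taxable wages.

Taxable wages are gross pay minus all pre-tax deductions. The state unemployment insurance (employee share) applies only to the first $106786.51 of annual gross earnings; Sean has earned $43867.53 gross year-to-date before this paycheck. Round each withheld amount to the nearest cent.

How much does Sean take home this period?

$9099.82

457(b) deferral: $13018.86 × 0.0466 = $606.68
Taxable wages = $13018.86 − $606.68 = $12412.18
Federal income tax: $12412.18 × 0.1883 = $2337.21
Local income tax: $12412.18 × 0.0383 = $475.39
State income tax: $12412.18 × 0.02 = $248.24
State disability insurance: $13018.86 × 0.005 = $65.09
State unemployment insurance (employee share): cap not yet reached, full $13018.86 is subject → $13018.86 × 0.008 = $104.15
Dental insurance premium: $82.28
Total deductions = $606.68 + $2337.21 + $475.39 + $248.24 + $65.09 + $104.15 + $82.28 = $3919.04
Net pay = $13018.86 − $3919.04 = $9099.82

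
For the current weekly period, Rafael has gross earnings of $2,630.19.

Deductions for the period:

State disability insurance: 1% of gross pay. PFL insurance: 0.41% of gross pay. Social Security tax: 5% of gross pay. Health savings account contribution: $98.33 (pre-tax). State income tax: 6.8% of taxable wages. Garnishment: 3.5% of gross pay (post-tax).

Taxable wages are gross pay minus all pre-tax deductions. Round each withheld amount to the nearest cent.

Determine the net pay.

$2,099.04

Health savings account contribution: $98.33
Taxable wages = $2,630.19 − $98.33 = $2,531.86
State income tax: $2,531.86 × 0.068 = $172.17
Social Security tax: $2,630.19 × 0.05 = $131.51
PFL insurance: $2,630.19 × 0.0041 = $10.78
State disability insurance: $2,630.19 × 0.01 = $26.30
Garnishment: $2,630.19 × 0.035 = $92.06
Total deductions = $98.33 + $172.17 + $131.51 + $10.78 + $26.30 + $92.06 = $531.15
Net pay = $2,630.19 − $531.15 = $2,099.04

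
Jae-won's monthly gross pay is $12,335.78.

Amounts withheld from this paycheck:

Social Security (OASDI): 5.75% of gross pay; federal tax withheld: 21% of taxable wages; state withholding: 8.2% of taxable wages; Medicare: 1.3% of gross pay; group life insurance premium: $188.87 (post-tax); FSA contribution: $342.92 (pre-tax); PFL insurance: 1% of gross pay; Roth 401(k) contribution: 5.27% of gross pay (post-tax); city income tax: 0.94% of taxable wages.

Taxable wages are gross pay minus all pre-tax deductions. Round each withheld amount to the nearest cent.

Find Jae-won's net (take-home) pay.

$6,546.21

FSA contribution: $342.92
Taxable wages = $12,335.78 − $342.92 = $11,992.86
State withholding: $11,992.86 × 0.082 = $983.41
City income tax: $11,992.86 × 0.0094 = $112.73
Federal tax withheld: $11,992.86 × 0.21 = $2,518.50
Social Security (OASDI): $12,335.78 × 0.0575 = $709.31
PFL insurance: $12,335.78 × 0.01 = $123.36
Medicare: $12,335.78 × 0.013 = $160.37
Roth 401(k) contribution: $12,335.78 × 0.0527 = $650.10
Group life insurance premium: $188.87
Total deductions = $342.92 + $983.41 + $112.73 + $2,518.50 + $709.31 + $123.36 + $160.37 + $650.10 + $188.87 = $5,789.57
Net pay = $12,335.78 − $5,789.57 = $6,546.21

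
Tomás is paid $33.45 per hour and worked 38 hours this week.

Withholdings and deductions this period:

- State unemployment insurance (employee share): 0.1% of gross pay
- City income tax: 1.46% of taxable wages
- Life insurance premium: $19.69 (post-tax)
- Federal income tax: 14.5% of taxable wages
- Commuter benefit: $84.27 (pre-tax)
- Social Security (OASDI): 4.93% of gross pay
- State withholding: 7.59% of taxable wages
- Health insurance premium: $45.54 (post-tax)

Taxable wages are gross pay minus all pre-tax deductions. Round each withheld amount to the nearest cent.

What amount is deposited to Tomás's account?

Gross pay: 38 × $33.45 = $1271.10
Commuter benefit: $84.27
Taxable wages = $1271.10 − $84.27 = $1186.83
City income tax: $1186.83 × 0.0146 = $17.33
Federal income tax: $1186.83 × 0.145 = $172.09
State withholding: $1186.83 × 0.0759 = $90.08
State unemployment insurance (employee share): $1271.10 × 0.001 = $1.27
Social Security (OASDI): $1271.10 × 0.0493 = $62.67
Health insurance premium: $45.54
Life insurance premium: $19.69
Total deductions = $84.27 + $17.33 + $172.09 + $90.08 + $1.27 + $62.67 + $45.54 + $19.69 = $492.94
Net pay = $1271.10 − $492.94 = $778.16

$778.16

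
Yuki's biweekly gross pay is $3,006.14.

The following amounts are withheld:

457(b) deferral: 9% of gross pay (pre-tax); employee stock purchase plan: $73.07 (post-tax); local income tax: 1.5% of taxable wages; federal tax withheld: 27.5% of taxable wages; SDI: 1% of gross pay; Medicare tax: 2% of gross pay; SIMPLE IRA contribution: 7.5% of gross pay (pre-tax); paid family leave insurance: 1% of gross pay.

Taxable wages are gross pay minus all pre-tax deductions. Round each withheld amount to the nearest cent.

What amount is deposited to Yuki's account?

457(b) deferral: $3,006.14 × 0.09 = $270.55
SIMPLE IRA contribution: $3,006.14 × 0.075 = $225.46
Pre-tax total = $270.55 + $225.46 = $496.01
Taxable wages = $3,006.14 − $496.01 = $2,510.13
Federal tax withheld: $2,510.13 × 0.275 = $690.29
Local income tax: $2,510.13 × 0.015 = $37.65
Medicare tax: $3,006.14 × 0.02 = $60.12
SDI: $3,006.14 × 0.01 = $30.06
Paid family leave insurance: $3,006.14 × 0.01 = $30.06
Employee stock purchase plan: $73.07
Total deductions = $270.55 + $225.46 + $690.29 + $37.65 + $60.12 + $30.06 + $30.06 + $73.07 = $1,417.26
Net pay = $3,006.14 − $1,417.26 = $1,588.88

$1,588.88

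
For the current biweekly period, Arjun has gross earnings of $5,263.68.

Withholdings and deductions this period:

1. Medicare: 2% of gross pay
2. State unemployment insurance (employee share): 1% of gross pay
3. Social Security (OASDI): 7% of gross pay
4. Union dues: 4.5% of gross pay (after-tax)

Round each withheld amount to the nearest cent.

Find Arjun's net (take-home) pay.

$4,500.44

Medicare: $5,263.68 × 0.02 = $105.27
State unemployment insurance (employee share): $5,263.68 × 0.01 = $52.64
Social Security (OASDI): $5,263.68 × 0.07 = $368.46
Union dues: $5,263.68 × 0.045 = $236.87
Total deductions = $105.27 + $52.64 + $368.46 + $236.87 = $763.24
Net pay = $5,263.68 − $763.24 = $4,500.44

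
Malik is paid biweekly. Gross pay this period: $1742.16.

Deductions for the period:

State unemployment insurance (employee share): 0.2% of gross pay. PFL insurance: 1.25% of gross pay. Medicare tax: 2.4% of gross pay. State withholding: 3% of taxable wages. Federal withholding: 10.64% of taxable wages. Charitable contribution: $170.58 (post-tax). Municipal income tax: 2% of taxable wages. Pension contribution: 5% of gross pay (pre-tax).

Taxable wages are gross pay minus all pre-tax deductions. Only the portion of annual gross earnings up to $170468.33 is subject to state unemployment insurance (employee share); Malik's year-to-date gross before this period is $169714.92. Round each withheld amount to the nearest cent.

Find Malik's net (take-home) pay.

$1160.52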